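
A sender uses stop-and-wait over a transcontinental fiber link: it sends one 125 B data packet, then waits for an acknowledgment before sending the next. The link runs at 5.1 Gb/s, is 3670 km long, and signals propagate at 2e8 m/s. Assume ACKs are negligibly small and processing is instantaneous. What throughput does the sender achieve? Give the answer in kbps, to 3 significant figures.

27.2 kbps

t_tx = L/R = 1000/5100000000 = 1.96078e-07 s.
t_prop = 3670000/200000000 = 0.01835 s; RTT = 0.0367 s.
Cycle = t_tx + RTT = 0.0367002 s.
Throughput = L / cycle = 1000 / 0.0367002 = 27.2 kbps.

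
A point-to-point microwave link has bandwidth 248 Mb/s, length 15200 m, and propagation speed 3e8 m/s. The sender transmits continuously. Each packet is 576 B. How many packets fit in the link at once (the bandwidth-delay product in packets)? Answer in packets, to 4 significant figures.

2.727 packets

Propagation delay = 15200 / 300000000 = 5.06667e-05 s.
BDP = R × t_prop = 248000000 × 5.06667e-05 = 12565.3 bits.
In packets of 4608 bits: 2.727 packets.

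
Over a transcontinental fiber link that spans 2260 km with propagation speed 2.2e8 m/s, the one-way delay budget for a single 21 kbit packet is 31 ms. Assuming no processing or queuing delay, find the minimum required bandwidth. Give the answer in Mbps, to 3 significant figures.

1.01 Mbps

Propagation delay = 2260000 / 2.2e+08 = 10.2727 ms.
Transmission budget = 31 − 10.2727 = 20.7273 ms.
R ≥ L / t_tx = 21000 bits / 0.0207273 s = 1.01 Mbps.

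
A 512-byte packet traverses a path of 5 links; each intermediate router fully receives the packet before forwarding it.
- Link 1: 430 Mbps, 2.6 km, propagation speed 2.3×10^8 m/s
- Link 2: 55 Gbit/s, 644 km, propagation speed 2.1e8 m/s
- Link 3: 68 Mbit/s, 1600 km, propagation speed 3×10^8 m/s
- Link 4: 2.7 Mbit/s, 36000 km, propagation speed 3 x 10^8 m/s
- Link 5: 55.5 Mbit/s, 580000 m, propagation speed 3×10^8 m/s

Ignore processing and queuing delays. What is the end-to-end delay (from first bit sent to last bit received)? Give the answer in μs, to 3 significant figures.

L = 512 × 8 = 4096 bits.
Transmission delays (L/R per hop): 9.52558, 0.0744727, 60.2353, 1517.04, 73.8018 μs; sum = 1660.67 μs.
Propagation delays (d/s per hop): 11.3043, 3066.67, 5333.33, 120000, 1933.33 μs; sum = 130345 μs.
End-to-end = 132000 μs.

132000 μs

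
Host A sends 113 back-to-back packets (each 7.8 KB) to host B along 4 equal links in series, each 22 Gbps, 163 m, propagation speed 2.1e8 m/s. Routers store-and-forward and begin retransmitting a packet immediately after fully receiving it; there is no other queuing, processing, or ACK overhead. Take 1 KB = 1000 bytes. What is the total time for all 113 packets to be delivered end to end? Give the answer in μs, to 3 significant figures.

Per-hop transmission t_tx = L/R = 62400/22000000000 = 2.83636 μs.
Per-hop propagation t_prop = 163/210000000 = 0.77619 μs.
Pipeline fill: first packet needs 4·t_tx to clear all hops; remaining 112 packets each add one t_tx.
Total = (4+113-1)·t_tx + 4·t_prop = 116·2.83636 + 4·0.77619 = 332 μs.

332 μs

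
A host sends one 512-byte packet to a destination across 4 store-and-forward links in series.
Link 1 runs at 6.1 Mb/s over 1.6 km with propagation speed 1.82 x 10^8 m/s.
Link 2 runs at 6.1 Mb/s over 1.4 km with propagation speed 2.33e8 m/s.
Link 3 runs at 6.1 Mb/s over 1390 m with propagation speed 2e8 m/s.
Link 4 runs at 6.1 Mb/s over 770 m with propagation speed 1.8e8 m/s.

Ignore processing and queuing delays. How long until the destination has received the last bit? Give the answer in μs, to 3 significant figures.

2710 μs

L = 512 × 8 = 4096 bits.
Transmission delay per hop = L/R = 4096/6100000 = 671.475 μs; 4 hops → 2685.9 μs.
Propagation delays (d/s per hop): 8.79121, 6.00858, 6.95, 4.27778 μs; sum = 26.0276 μs.
End-to-end = 2710 μs.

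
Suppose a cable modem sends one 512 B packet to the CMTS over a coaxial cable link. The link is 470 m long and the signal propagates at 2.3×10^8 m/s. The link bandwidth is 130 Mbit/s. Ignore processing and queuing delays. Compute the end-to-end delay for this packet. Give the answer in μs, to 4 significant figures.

L = 512 × 8 = 4096 bits.
Transmission delay = L/R = 4096 / 130000000 = 31.5077 μs.
Propagation delay = d/s = 470 m / 2.3e+08 m/s = 2.04348 μs.
Total = 33.55 μs.

33.55 μs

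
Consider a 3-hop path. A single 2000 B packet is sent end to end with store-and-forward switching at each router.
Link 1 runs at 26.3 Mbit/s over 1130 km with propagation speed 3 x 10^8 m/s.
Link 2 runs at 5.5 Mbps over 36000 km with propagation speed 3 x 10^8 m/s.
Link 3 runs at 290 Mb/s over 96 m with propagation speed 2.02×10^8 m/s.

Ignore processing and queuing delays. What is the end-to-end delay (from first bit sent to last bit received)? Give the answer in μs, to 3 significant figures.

127000 μs

L = 2000 × 8 = 16000 bits.
Transmission delays (L/R per hop): 608.365, 2909.09, 55.1724 μs; sum = 3572.63 μs.
Propagation delays (d/s per hop): 3766.67, 120000, 0.475248 μs; sum = 123767 μs.
End-to-end = 127000 μs.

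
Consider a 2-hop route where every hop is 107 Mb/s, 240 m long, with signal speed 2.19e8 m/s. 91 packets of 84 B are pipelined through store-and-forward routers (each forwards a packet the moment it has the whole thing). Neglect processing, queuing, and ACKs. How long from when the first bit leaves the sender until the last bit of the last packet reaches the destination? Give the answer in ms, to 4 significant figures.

Per-hop transmission t_tx = L/R = 672/107000000 = 0.00628037 ms.
Per-hop propagation t_prop = 240/219000000 = 0.00109589 ms.
Pipeline fill: first packet needs 2·t_tx to clear all hops; remaining 90 packets each add one t_tx.
Total = (2+91-1)·t_tx + 2·t_prop = 92·0.00628037 + 2·0.00109589 = 0.5800 ms.

0.5800 ms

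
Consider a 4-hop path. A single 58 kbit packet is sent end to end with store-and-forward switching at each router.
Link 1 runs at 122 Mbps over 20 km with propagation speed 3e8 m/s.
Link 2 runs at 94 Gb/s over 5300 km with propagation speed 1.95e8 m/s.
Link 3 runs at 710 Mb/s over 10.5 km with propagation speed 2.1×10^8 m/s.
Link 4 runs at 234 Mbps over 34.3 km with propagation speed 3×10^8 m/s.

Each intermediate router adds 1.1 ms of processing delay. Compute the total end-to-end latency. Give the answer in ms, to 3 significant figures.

L = 58000 bits.
Transmission delays (L/R per hop): 0.47541, 0.000617021, 0.0816901, 0.247863 ms; sum = 0.80558 ms.
Propagation delays (d/s per hop): 0.0666667, 27.1795, 0.05, 0.114333 ms; sum = 27.4105 ms.
Processing at 3 router(s): 3 × 1.1 ms = 3.3 ms.
End-to-end = 31.5 ms.

31.5 ms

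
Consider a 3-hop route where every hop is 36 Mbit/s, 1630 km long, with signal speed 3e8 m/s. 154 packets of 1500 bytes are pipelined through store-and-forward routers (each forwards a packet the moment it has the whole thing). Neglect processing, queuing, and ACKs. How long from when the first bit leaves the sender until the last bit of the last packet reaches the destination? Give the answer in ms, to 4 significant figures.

Per-hop transmission t_tx = L/R = 12000/36000000 = 0.333333 ms.
Per-hop propagation t_prop = 1630000/300000000 = 5.43333 ms.
Pipeline fill: first packet needs 3·t_tx to clear all hops; remaining 153 packets each add one t_tx.
Total = (3+154-1)·t_tx + 3·t_prop = 156·0.333333 + 3·5.43333 = 68.30 ms.

68.30 ms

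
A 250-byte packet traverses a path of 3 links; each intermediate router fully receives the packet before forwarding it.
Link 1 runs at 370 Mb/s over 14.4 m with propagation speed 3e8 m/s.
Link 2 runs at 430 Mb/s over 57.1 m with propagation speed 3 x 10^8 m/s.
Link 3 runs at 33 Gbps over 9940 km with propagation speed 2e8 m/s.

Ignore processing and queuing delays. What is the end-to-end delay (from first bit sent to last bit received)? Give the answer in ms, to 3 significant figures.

L = 250 × 8 = 2000 bits.
Transmission delays (L/R per hop): 0.00540541, 0.00465116, 6.06061e-05 ms; sum = 0.0101172 ms.
Propagation delays (d/s per hop): 4.8e-05, 0.000190333, 49.7 ms; sum = 49.7002 ms.
End-to-end = 49.7 ms.

49.7 ms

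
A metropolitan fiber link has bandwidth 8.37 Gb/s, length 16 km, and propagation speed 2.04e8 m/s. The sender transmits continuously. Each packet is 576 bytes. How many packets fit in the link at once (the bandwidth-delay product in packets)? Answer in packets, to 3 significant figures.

142 packets

Propagation delay = 16000 / 204000000 = 7.84314e-05 s.
BDP = R × t_prop = 8.37e+09 × 7.84314e-05 = 656471 bits.
In packets of 4608 bits: 142 packets.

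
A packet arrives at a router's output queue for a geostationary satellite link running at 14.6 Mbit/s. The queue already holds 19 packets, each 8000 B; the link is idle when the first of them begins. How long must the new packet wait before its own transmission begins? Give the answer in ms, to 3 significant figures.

Each queued packet: L/R = 64000/14600000 = 4.38356 ms.
19 queued → 83.2877 ms.
Queuing delay = 83.3 ms.

83.3 ms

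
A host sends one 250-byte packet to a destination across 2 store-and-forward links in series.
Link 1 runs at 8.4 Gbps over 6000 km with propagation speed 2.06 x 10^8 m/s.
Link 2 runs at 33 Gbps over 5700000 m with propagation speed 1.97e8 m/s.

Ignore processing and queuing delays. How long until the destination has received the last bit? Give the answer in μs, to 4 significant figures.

L = 250 × 8 = 2000 bits.
Transmission delays (L/R per hop): 0.238095, 0.0606061 μs; sum = 0.298701 μs.
Propagation delays (d/s per hop): 29126.2, 28934 μs; sum = 58060.2 μs.
End-to-end = 58060 μs.

58060 μs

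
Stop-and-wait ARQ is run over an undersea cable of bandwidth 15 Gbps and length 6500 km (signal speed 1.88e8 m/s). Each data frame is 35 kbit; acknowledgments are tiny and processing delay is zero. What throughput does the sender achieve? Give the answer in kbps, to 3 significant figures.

t_tx = L/R = 35000/15000000000 = 2.33333e-06 s.
t_prop = 6500000/188000000 = 0.0345745 s; RTT = 0.0691489 s.
Cycle = t_tx + RTT = 0.0691513 s.
Throughput = L / cycle = 35000 / 0.0691513 = 506 kbps.

506 kbps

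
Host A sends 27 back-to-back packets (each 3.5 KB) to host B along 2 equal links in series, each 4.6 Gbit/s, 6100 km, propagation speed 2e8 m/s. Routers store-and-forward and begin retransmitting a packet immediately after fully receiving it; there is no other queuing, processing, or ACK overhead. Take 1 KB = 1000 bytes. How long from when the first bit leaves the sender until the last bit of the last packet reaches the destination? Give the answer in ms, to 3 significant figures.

Per-hop transmission t_tx = L/R = 28000/4600000000 = 0.00608696 ms.
Per-hop propagation t_prop = 6100000/200000000 = 30.5 ms.
Pipeline fill: first packet needs 2·t_tx to clear all hops; remaining 26 packets each add one t_tx.
Total = (2+27-1)·t_tx + 2·t_prop = 28·0.00608696 + 2·30.5 = 61.2 ms.

61.2 ms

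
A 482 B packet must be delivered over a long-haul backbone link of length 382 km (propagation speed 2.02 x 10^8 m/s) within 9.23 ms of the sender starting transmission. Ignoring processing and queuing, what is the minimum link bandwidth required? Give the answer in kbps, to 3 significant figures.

525 kbps

L = 3856 bits.
Propagation delay = 382000 / 202000000 = 1.89109 ms.
Transmission budget = 9.23 − 1.89109 = 7.33891 ms.
R ≥ L / t_tx = 3856 bits / 0.00733891 s = 525 kbps.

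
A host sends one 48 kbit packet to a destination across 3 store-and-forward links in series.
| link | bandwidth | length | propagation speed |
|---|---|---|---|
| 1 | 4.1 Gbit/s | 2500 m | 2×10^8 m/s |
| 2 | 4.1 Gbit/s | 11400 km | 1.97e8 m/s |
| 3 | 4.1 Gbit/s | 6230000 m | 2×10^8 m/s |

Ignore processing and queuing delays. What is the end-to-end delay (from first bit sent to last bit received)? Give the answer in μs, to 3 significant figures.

89100 μs

L = 48000 bits.
Transmission delay per hop = L/R = 48000/4.1e+09 = 11.7073 μs; 3 hops → 35.122 μs.
Propagation delays (d/s per hop): 12.5, 57868, 31150 μs; sum = 89030.5 μs.
End-to-end = 89100 μs.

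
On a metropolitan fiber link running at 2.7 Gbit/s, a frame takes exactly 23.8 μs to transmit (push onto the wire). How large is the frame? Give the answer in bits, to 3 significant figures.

64300 bits

L = R × t_tx = 2700000000 b/s × 2.38e-05 s = 64260 bits.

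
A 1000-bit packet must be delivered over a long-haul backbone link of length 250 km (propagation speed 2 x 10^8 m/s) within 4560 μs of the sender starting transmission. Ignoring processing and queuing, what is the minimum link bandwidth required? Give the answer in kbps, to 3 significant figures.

302 kbps

Propagation delay = 250000 / 200000000 = 1250 μs.
Transmission budget = 4560 − 1250 = 3310 μs.
R ≥ L / t_tx = 1000 bits / 0.00331 s = 302 kbps.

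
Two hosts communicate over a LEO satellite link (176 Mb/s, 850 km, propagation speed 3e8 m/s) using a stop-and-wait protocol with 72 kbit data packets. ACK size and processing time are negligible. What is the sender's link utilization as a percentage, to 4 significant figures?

t_tx = L/R = 72000/176000000 = 0.000409091 s.
t_prop = 850000/300000000 = 0.00283333 s; RTT = 0.00566667 s.
Cycle = t_tx + RTT = 0.00607576 s.
Utilization = t_tx / cycle = 0.000409091/0.00607576 = 6.733 %.

6.733 %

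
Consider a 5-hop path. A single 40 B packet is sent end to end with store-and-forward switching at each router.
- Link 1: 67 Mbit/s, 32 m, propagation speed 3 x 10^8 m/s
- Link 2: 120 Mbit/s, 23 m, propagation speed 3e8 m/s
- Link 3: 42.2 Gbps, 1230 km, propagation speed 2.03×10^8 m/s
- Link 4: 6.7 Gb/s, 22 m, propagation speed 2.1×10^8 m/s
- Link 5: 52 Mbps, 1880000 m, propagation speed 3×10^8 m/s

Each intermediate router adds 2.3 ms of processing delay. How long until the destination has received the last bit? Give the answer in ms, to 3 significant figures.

L = 40 × 8 = 320 bits.
Transmission delays (L/R per hop): 0.00477612, 0.00266667, 7.58294e-06, 4.77612e-05, 0.00615385 ms; sum = 0.013652 ms.
Propagation delays (d/s per hop): 0.000106667, 7.66667e-05, 6.05911, 0.000104762, 6.26667 ms; sum = 12.3261 ms.
Processing at 4 router(s): 4 × 2.3 ms = 9.2 ms.
End-to-end = 21.5 ms.

21.5 ms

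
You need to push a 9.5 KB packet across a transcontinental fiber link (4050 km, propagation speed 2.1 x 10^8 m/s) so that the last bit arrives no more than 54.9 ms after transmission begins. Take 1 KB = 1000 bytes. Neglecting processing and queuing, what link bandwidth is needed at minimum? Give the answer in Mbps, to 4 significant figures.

L = 76000 bits.
Propagation delay = 4050000 / 210000000 = 19.2857 ms.
Transmission budget = 54.9 − 19.2857 = 35.6143 ms.
R ≥ L / t_tx = 76000 bits / 0.0356143 s = 2.134 Mbps.

2.134 Mbps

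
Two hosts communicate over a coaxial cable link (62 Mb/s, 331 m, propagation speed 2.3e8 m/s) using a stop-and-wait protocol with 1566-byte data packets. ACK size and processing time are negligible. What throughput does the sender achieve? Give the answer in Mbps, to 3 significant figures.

t_tx = L/R = 12528/62000000 = 0.000202065 s.
t_prop = 331/2.3e+08 = 1.43913e-06 s; RTT = 2.87826e-06 s.
Cycle = t_tx + RTT = 0.000204943 s.
Throughput = L / cycle = 12528 / 0.000204943 = 61.1 Mbps.

61.1 Mbps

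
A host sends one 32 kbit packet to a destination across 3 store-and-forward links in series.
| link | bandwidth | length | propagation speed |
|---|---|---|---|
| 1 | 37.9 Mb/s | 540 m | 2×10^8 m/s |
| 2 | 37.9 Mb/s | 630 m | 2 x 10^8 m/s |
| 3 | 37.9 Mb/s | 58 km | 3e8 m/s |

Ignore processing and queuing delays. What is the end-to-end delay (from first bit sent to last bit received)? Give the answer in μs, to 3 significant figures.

2730 μs

L = 32000 bits.
Transmission delay per hop = L/R = 32000/37900000 = 844.327 μs; 3 hops → 2532.98 μs.
Propagation delays (d/s per hop): 2.7, 3.15, 193.333 μs; sum = 199.183 μs.
End-to-end = 2730 μs.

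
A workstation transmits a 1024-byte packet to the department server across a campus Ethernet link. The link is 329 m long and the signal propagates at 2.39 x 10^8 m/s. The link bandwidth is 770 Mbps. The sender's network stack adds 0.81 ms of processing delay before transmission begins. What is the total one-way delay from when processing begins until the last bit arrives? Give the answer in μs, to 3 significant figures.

822 μs

L = 1024 × 8 = 8192 bits.
Transmission delay = L/R = 8192 / 770000000 = 10.639 μs.
Propagation delay = d/s = 329 m / 239000000 m/s = 1.37657 μs.
Plus processing delay 0.81 ms = 810 μs.
Total = 822 μs.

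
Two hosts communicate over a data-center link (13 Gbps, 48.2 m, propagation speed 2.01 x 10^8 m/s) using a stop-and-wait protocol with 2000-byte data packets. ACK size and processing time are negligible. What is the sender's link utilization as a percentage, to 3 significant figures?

t_tx = L/R = 16000/13000000000 = 1.23077e-06 s.
t_prop = 48.2/2.01e+08 = 2.39801e-07 s; RTT = 4.79602e-07 s.
Cycle = t_tx + RTT = 1.71037e-06 s.
Utilization = t_tx / cycle = 1.23077e-06/1.71037e-06 = 72.0 %.

72.0 %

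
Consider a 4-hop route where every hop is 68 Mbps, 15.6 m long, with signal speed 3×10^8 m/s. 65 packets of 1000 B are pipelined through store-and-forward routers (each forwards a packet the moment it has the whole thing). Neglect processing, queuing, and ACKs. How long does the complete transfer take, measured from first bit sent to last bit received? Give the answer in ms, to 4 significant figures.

8.000 ms

Per-hop transmission t_tx = L/R = 8000/68000000 = 0.117647 ms.
Per-hop propagation t_prop = 15.6/300000000 = 5.2e-05 ms.
Pipeline fill: first packet needs 4·t_tx to clear all hops; remaining 64 packets each add one t_tx.
Total = (4+65-1)·t_tx + 4·t_prop = 68·0.117647 + 4·5.2e-05 = 8.000 ms.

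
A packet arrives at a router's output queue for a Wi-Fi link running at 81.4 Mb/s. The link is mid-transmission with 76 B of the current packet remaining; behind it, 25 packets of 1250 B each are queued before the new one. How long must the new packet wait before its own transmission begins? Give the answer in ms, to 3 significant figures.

Each queued packet: L/R = 10000/81400000 = 0.12285 ms.
25 queued → 3.07125 ms.
Plus remaining 608 bits of current packet: 0.00746929 ms.
Queuing delay = 3.08 ms.

3.08 ms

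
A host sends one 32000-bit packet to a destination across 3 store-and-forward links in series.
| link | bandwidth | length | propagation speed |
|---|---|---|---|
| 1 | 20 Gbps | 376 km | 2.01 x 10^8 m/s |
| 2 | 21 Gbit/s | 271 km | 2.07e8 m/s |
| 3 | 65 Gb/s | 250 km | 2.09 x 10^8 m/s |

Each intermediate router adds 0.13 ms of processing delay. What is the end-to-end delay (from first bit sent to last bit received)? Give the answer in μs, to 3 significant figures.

4640 μs

Transmission delays (L/R per hop): 1.6, 1.52381, 0.492308 μs; sum = 3.61612 μs.
Propagation delays (d/s per hop): 1870.65, 1309.18, 1196.17 μs; sum = 4376 μs.
Processing at 2 router(s): 2 × 0.13 ms = 260 μs.
End-to-end = 4640 μs.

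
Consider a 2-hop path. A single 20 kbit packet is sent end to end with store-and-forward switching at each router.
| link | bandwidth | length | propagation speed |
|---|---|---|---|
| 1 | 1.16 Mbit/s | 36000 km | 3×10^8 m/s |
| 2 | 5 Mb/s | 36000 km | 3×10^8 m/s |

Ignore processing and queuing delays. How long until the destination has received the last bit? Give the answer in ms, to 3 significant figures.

L = 20000 bits.
Transmission delays (L/R per hop): 17.2414, 4 ms; sum = 21.2414 ms.
Propagation delays (d/s per hop): 120, 120 ms; sum = 240 ms.
End-to-end = 261 ms.

261 ms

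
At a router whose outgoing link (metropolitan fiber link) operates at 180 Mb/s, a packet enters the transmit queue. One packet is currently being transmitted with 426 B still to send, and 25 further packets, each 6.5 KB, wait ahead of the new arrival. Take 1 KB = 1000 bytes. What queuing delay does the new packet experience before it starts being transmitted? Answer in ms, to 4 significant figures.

Each queued packet: L/R = 52000/180000000 = 0.288889 ms.
25 queued → 7.22222 ms.
Plus remaining 3408 bits of current packet: 0.0189333 ms.
Queuing delay = 7.241 ms.

7.241 ms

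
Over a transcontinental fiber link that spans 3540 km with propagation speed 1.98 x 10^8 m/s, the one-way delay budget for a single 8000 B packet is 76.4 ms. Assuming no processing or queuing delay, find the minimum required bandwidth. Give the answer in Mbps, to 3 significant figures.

L = 64000 bits.
Propagation delay = 3540000 / 198000000 = 17.8788 ms.
Transmission budget = 76.4 − 17.8788 = 58.5212 ms.
R ≥ L / t_tx = 64000 bits / 0.0585212 s = 1.09 Mbps.

1.09 Mbps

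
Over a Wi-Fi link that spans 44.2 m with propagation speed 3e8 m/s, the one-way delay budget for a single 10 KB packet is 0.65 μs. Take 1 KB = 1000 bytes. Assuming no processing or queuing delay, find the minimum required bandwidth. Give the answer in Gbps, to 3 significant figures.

L = 80000 bits.
Propagation delay = 44.2 / 300000000 = 0.147333 μs.
Transmission budget = 0.65 − 0.147333 = 0.502667 μs.
R ≥ L / t_tx = 80000 bits / 5.02667e-07 s = 159 Gbps.

159 Gbps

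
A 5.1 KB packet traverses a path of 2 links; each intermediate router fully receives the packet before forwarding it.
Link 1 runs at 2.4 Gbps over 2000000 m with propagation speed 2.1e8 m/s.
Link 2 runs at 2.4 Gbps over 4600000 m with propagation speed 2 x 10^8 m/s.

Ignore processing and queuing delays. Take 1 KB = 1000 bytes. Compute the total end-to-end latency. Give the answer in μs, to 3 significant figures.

32600 μs

L = 40800 bits.
Transmission delay per hop = L/R = 40800/2400000000 = 17 μs; 2 hops → 34 μs.
Propagation delays (d/s per hop): 9523.81, 23000 μs; sum = 32523.8 μs.
End-to-end = 32600 μs.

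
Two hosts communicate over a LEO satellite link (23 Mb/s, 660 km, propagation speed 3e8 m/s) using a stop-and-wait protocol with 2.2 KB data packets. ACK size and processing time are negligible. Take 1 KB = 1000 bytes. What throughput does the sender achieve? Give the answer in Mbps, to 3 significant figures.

t_tx = L/R = 17600/23000000 = 0.000765217 s.
t_prop = 660000/300000000 = 0.0022 s; RTT = 0.0044 s.
Cycle = t_tx + RTT = 0.00516522 s.
Throughput = L / cycle = 17600 / 0.00516522 = 3.41 Mbps.

3.41 Mbps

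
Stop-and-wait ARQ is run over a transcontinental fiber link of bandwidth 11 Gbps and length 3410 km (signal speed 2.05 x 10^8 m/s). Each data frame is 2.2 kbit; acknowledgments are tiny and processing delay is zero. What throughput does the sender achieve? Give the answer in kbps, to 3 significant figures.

66.1 kbps

t_tx = L/R = 2200/11000000000 = 2e-07 s.
t_prop = 3410000/2.05e+08 = 0.0166341 s; RTT = 0.0332683 s.
Cycle = t_tx + RTT = 0.0332685 s.
Throughput = L / cycle = 2200 / 0.0332685 = 66.1 kbps.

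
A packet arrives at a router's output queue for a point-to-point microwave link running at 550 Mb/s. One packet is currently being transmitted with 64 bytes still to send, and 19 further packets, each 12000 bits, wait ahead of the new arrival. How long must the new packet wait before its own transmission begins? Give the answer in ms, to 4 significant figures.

Each queued packet: L/R = 12000/550000000 = 0.0218182 ms.
19 queued → 0.414545 ms.
Plus remaining 512 bits of current packet: 0.000930909 ms.
Queuing delay = 0.4155 ms.

0.4155 ms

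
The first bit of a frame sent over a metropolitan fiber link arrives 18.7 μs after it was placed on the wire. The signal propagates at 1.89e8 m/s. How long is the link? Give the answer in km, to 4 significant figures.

3.534 km

d = s × t_prop = 189000000 × 1.87e-05 = 3.534 km.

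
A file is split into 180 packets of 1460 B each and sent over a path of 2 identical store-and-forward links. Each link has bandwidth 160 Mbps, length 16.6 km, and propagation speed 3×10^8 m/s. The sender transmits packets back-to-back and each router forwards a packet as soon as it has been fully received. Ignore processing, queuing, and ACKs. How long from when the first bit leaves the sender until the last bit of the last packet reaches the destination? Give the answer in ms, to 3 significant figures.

13.3 ms

Per-hop transmission t_tx = L/R = 11680/160000000 = 0.073 ms.
Per-hop propagation t_prop = 16600/300000000 = 0.0553333 ms.
Pipeline fill: first packet needs 2·t_tx to clear all hops; remaining 179 packets each add one t_tx.
Total = (2+180-1)·t_tx + 2·t_prop = 181·0.073 + 2·0.0553333 = 13.3 ms.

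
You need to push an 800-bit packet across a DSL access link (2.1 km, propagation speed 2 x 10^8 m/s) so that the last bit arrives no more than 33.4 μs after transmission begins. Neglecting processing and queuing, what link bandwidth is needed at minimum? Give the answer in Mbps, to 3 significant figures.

Propagation delay = 2100 / 200000000 = 10.5 μs.
Transmission budget = 33.4 − 10.5 = 22.9 μs.
R ≥ L / t_tx = 800 bits / 2.29e-05 s = 34.9 Mbps.

34.9 Mbps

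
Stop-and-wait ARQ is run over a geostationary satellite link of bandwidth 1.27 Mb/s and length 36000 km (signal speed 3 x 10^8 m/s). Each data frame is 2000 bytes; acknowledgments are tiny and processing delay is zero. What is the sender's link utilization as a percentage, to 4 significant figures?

t_tx = L/R = 16000/1270000 = 0.0125984 s.
t_prop = 36000000/300000000 = 0.12 s; RTT = 0.24 s.
Cycle = t_tx + RTT = 0.252598 s.
Utilization = t_tx / cycle = 0.0125984/0.252598 = 4.988 %.

4.988 %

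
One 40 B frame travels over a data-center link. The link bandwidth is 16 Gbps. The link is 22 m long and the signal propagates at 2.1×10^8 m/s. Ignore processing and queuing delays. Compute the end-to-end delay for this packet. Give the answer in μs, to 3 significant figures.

L = 40 × 8 = 320 bits.
Transmission delay = L/R = 320 / 16000000000 = 0.02 μs.
Propagation delay = d/s = 22 m / 210000000 m/s = 0.104762 μs.
Total = 0.125 μs.

0.125 μs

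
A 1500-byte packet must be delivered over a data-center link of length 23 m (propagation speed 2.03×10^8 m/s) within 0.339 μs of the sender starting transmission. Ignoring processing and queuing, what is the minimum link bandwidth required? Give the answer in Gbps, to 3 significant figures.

L = 12000 bits.
Propagation delay = 23 / 2.03e+08 = 0.1133 μs.
Transmission budget = 0.339 − 0.1133 = 0.2257 μs.
R ≥ L / t_tx = 12000 bits / 2.257e-07 s = 53.2 Gbps.

53.2 Gbps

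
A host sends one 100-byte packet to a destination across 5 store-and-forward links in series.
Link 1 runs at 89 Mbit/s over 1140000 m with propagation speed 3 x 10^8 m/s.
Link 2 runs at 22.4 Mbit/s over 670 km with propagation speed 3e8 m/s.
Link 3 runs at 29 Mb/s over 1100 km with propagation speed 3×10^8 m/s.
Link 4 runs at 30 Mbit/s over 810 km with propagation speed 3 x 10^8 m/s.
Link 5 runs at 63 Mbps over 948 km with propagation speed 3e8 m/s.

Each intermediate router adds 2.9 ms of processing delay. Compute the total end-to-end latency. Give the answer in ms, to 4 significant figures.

L = 100 × 8 = 800 bits.
Transmission delays (L/R per hop): 0.00898876, 0.0357143, 0.0275862, 0.0266667, 0.0126984 ms; sum = 0.111654 ms.
Propagation delays (d/s per hop): 3.8, 2.23333, 3.66667, 2.7, 3.16 ms; sum = 15.56 ms.
Processing at 4 router(s): 4 × 2.9 ms = 11.6 ms.
End-to-end = 27.27 ms.

27.27 ms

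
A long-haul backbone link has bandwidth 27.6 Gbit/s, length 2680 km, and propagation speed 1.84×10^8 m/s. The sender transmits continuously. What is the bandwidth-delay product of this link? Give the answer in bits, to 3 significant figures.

402000000 bits

Propagation delay = 2680000 / 184000000 = 0.0145652 s.
BDP = R × t_prop = 27600000000 × 0.0145652 = 402000000 bits.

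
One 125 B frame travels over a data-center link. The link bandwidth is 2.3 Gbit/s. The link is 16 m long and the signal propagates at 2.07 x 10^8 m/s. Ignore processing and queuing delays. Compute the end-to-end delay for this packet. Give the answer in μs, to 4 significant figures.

0.5121 μs

L = 125 × 8 = 1000 bits.
Transmission delay = L/R = 1000 / 2300000000 = 0.434783 μs.
Propagation delay = d/s = 16 m / 2.07e+08 m/s = 0.0772947 μs.
Total = 0.5121 μs.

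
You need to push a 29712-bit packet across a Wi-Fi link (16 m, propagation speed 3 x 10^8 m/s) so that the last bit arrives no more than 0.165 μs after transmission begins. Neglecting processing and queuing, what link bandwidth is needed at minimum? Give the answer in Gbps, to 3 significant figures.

266 Gbps

Propagation delay = 16 / 300000000 = 0.0533333 μs.
Transmission budget = 0.165 − 0.0533333 = 0.111667 μs.
R ≥ L / t_tx = 29712 bits / 1.11667e-07 s = 266 Gbps.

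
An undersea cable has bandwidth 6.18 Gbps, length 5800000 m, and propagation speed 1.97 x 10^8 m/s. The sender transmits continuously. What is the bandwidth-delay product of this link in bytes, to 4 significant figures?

Propagation delay = 5800000 / 197000000 = 0.0294416 s.
BDP = R × t_prop = 6180000000 × 0.0294416 = 181949000 bits.
In bytes: 181949000/8 = 22740000 bytes.

22740000 bytes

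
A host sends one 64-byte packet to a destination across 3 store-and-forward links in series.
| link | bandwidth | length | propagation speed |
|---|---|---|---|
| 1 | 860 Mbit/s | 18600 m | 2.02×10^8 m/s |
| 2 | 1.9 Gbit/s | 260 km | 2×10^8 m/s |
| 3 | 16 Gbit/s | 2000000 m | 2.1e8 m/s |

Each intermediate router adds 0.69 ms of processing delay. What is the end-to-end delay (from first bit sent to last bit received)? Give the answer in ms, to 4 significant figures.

12.30 ms

L = 64 × 8 = 512 bits.
Transmission delays (L/R per hop): 0.000595349, 0.000269474, 3.2e-05 ms; sum = 0.000896823 ms.
Propagation delays (d/s per hop): 0.0920792, 1.3, 9.52381 ms; sum = 10.9159 ms.
Processing at 2 router(s): 2 × 0.69 ms = 1.38 ms.
End-to-end = 12.30 ms.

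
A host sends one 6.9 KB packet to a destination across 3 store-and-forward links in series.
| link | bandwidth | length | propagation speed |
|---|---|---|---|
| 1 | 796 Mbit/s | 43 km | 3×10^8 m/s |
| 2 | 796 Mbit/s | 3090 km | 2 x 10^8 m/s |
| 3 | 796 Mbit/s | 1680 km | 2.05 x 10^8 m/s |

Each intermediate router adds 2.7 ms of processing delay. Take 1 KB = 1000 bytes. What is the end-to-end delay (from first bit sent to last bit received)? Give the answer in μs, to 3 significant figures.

29400 μs

L = 55200 bits.
Transmission delay per hop = L/R = 55200/796000000 = 69.3467 μs; 3 hops → 208.04 μs.
Propagation delays (d/s per hop): 143.333, 15450, 8195.12 μs; sum = 23788.5 μs.
Processing at 2 router(s): 2 × 2.7 ms = 5400 μs.
End-to-end = 29400 μs.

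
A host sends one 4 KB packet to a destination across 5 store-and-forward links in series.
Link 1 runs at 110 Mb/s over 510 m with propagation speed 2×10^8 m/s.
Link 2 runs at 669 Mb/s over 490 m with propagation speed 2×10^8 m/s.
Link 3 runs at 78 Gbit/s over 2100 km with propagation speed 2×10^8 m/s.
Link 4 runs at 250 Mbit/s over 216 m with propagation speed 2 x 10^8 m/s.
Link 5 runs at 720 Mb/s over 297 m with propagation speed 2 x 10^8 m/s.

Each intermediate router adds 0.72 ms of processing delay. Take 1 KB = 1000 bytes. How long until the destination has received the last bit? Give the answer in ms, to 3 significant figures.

13.9 ms

L = 32000 bits.
Transmission delays (L/R per hop): 0.290909, 0.0478326, 0.000410256, 0.128, 0.0444444 ms; sum = 0.511596 ms.
Propagation delays (d/s per hop): 0.00255, 0.00245, 10.5, 0.00108, 0.001485 ms; sum = 10.5076 ms.
Processing at 4 router(s): 4 × 0.72 ms = 2.88 ms.
End-to-end = 13.9 ms.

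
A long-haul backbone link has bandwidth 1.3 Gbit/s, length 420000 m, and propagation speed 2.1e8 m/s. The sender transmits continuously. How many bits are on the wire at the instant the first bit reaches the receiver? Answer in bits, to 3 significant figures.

Propagation delay = 420000 / 210000000 = 0.002 s.
BDP = R × t_prop = 1300000000 × 0.002 = 2600000 bits.

2600000 bits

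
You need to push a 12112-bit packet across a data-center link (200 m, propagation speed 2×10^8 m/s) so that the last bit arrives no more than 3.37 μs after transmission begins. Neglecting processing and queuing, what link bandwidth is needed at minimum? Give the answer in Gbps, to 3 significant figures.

Propagation delay = 200 / 200000000 = 1 μs.
Transmission budget = 3.37 − 1 = 2.37 μs.
R ≥ L / t_tx = 12112 bits / 2.37e-06 s = 5.11 Gbps.

5.11 Gbps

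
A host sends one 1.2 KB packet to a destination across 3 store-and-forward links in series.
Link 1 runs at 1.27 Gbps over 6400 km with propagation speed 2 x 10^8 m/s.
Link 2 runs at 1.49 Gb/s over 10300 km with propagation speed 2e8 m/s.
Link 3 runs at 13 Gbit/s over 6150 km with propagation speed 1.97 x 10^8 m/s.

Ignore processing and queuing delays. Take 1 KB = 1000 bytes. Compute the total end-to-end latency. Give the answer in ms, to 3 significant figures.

L = 9600 bits.
Transmission delays (L/R per hop): 0.00755906, 0.00644295, 0.000738462 ms; sum = 0.0147405 ms.
Propagation delays (d/s per hop): 32, 51.5, 31.2183 ms; sum = 114.718 ms.
End-to-end = 115 ms.

115 ms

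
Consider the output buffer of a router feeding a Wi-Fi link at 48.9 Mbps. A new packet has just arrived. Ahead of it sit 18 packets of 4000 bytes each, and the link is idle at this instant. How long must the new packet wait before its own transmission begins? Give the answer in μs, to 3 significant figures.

Each queued packet: L/R = 32000/48900000 = 654.397 μs.
18 queued → 11779.1 μs.
Queuing delay = 11800 μs.

11800 μs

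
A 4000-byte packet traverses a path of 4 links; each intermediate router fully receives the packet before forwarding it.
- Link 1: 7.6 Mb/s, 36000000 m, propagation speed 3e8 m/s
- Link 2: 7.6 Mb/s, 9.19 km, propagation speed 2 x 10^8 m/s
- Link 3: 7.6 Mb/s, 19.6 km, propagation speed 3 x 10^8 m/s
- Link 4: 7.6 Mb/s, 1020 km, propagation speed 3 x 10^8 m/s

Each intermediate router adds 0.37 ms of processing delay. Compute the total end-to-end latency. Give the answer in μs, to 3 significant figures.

141000 μs

L = 4000 × 8 = 32000 bits.
Transmission delay per hop = L/R = 32000/7600000 = 4210.53 μs; 4 hops → 16842.1 μs.
Propagation delays (d/s per hop): 120000, 45.95, 65.3333, 3400 μs; sum = 123511 μs.
Processing at 3 router(s): 3 × 0.37 ms = 1110 μs.
End-to-end = 141000 μs.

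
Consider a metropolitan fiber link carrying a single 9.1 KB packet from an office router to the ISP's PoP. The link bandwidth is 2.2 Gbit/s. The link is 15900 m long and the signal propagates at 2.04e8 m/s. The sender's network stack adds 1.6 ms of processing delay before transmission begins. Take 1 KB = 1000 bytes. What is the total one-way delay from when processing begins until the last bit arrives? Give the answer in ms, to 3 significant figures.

L = 72800 bits.
Transmission delay = L/R = 72800 / 2200000000 = 0.0330909 ms.
Propagation delay = d/s = 15900 m / 204000000 m/s = 0.0779412 ms.
Plus processing delay 1.6 ms = 1.6 ms.
Total = 1.71 ms.

1.71 ms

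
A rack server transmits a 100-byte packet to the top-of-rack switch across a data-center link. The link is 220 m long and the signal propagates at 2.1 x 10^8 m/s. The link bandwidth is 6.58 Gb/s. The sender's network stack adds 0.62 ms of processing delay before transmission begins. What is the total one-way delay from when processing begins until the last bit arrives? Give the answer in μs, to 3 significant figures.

L = 100 × 8 = 800 bits.
Transmission delay = L/R = 800 / 6580000000 = 0.121581 μs.
Propagation delay = d/s = 220 m / 210000000 m/s = 1.04762 μs.
Plus processing delay 0.62 ms = 620 μs.
Total = 621 μs.

621 μs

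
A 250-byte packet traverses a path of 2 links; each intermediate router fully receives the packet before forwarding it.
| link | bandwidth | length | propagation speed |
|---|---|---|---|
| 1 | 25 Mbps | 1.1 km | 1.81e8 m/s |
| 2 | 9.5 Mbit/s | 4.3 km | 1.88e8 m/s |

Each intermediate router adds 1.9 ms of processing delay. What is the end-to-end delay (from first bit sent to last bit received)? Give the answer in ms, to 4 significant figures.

L = 250 × 8 = 2000 bits.
Transmission delays (L/R per hop): 0.08, 0.210526 ms; sum = 0.290526 ms.
Propagation delays (d/s per hop): 0.00607735, 0.0228723 ms; sum = 0.0289497 ms.
Processing at 1 router(s): 1 × 1.9 ms = 1.9 ms.
End-to-end = 2.219 ms.

2.219 ms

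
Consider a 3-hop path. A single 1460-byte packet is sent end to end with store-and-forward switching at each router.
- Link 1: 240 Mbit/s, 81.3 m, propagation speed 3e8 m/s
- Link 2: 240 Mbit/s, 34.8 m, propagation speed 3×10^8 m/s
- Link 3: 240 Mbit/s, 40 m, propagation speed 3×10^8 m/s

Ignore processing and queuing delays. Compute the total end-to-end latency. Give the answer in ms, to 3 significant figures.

L = 1460 × 8 = 11680 bits.
Transmission delay per hop = L/R = 11680/240000000 = 0.0486667 ms; 3 hops → 0.146 ms.
Propagation delays (d/s per hop): 0.000271, 0.000116, 0.000133333 ms; sum = 0.000520333 ms.
End-to-end = 0.147 ms.

0.147 ms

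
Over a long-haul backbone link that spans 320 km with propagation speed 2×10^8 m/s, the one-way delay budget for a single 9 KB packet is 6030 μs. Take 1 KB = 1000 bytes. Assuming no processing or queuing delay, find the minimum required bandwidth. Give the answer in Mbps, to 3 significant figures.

L = 72000 bits.
Propagation delay = 320000 / 200000000 = 1600 μs.
Transmission budget = 6030 − 1600 = 4430 μs.
R ≥ L / t_tx = 72000 bits / 0.00443 s = 16.3 Mbps.

16.3 Mbps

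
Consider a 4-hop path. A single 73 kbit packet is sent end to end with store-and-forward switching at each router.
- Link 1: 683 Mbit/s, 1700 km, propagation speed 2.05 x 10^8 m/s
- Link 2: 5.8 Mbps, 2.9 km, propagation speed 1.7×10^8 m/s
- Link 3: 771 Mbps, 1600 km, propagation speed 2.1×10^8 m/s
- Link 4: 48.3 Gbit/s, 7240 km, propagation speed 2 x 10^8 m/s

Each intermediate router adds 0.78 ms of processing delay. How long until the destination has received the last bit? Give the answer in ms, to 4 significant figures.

L = 73000 bits.
Transmission delays (L/R per hop): 0.106881, 12.5862, 0.0946822, 0.00151139 ms; sum = 12.7893 ms.
Propagation delays (d/s per hop): 8.29268, 0.0170588, 7.61905, 36.2 ms; sum = 52.1288 ms.
Processing at 3 router(s): 3 × 0.78 ms = 2.34 ms.
End-to-end = 67.26 ms.

67.26 ms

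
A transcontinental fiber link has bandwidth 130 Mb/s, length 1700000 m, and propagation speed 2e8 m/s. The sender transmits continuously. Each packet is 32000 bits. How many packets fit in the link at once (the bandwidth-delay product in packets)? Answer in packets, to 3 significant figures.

Propagation delay = 1700000 / 200000000 = 0.0085 s.
BDP = R × t_prop = 130000000 × 0.0085 = 1105000 bits.
In packets of 32000 bits: 34.5 packets.

34.5 packets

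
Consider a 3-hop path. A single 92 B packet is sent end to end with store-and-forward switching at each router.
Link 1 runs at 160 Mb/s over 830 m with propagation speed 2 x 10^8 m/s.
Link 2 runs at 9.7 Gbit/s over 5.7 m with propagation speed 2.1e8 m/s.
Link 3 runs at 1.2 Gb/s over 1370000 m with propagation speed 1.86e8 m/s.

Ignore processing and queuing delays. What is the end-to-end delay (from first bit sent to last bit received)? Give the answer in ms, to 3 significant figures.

L = 92 × 8 = 736 bits.
Transmission delays (L/R per hop): 0.0046, 7.58763e-05, 0.000613333 ms; sum = 0.00528921 ms.
Propagation delays (d/s per hop): 0.00415, 2.71429e-05, 7.36559 ms; sum = 7.36977 ms.
End-to-end = 7.38 ms.

7.38 ms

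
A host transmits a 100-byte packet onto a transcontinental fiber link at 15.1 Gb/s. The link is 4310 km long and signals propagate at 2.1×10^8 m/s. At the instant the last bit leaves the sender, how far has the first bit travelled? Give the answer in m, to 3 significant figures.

11.1 m

t_tx = L/R = 800/15100000000 = 5.29801e-08 s.
Distance = s × t_tx = 210000000 × 5.29801e-08 = 11.1 m.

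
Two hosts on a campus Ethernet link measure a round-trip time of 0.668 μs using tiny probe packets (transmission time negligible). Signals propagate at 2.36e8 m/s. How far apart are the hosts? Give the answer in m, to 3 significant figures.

78.8 m

One-way propagation = RTT/2 = 0.334 μs.
d = s × t = 236000000 × 3.34e-07 = 78.8 m.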